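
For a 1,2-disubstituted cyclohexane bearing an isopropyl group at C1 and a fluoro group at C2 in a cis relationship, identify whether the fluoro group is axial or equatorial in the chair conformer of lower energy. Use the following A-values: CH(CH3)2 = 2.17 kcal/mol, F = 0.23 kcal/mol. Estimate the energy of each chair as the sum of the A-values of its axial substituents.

C1 and C2 have opposite parity, so for the cis isomer the two substituents are one axial and one equatorial in each chair.
Chair I (isopropyl axial, fluoro equatorial): E = 2.17 kcal/mol.
Chair II (isopropyl equatorial, fluoro axial): E = 0.23 kcal/mol.
Chair II is the more stable (lower-energy) conformer, and in that chair the fluoro group is axial.

axial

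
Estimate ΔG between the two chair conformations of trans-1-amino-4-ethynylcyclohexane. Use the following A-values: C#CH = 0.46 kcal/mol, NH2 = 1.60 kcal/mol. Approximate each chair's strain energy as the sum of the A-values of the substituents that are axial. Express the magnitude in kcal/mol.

2.06 kcal/mol

C1 and C4 have opposite parity, so for the trans isomer the two substituents are e,e in one chair and a,a in the other.
Chair I (ethynyl axial, amino axial): E = 2.06 kcal/mol.
Chair II (ethynyl equatorial, amino equatorial): E = 0.00 kcal/mol.
ΔE = 2.06 − 0.00 = 2.06 kcal/mol; chair II is more stable.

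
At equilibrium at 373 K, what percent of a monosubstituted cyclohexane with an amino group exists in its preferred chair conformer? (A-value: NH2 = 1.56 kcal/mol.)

89.1%

One chair has the amino group axial (E = 1.56 kcal/mol) and the other has it equatorial (E = 0).
ΔG = 1.56 kcal/mol between the two chairs.
K = exp(ΔG/RT) with R = 1.987×10⁻³ kcal mol⁻¹ K⁻¹ and T = 373 K gives K ≈ 8.21.
Fraction in the lower-energy chair = K/(K+1) = 89.1%.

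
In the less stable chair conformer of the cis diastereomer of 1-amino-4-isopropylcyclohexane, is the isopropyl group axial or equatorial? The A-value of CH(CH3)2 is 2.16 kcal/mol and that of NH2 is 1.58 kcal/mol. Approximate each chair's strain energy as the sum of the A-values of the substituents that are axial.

C1 and C4 have opposite parity, so for the cis isomer the two substituents are one axial and one equatorial in each chair.
Chair I (isopropyl axial, amino equatorial): E = 2.16 kcal/mol.
Chair II (isopropyl equatorial, amino axial): E = 1.58 kcal/mol.
Chair I is the less stable (higher-energy) conformer, and in that chair the isopropyl group is axial.

axial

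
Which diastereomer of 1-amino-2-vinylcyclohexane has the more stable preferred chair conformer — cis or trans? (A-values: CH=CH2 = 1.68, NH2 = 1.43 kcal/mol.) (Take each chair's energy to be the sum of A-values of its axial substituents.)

At 1,2 positions (parity opposite): cis → (a,e or e,a); trans → (e,e or a,a).
Best chair for cis: E = 1.43 kcal/mol; best chair for trans: E = 0.00 kcal/mol.
The trans isomer is lower by 1.43 kcal/mol.

trans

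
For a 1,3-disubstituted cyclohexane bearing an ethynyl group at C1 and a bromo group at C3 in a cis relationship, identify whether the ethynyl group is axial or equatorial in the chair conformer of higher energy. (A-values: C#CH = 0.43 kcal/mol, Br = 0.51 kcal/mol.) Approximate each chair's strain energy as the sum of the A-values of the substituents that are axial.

axial

C1 and C3 have the same parity, so for the cis isomer the two substituents are e,e in one chair and a,a in the other.
Chair I (ethynyl axial, bromo axial): E = 0.94 kcal/mol.
Chair II (ethynyl equatorial, bromo equatorial): E = 0.00 kcal/mol.
Chair I is the less stable (higher-energy) conformer, and in that chair the ethynyl group is axial.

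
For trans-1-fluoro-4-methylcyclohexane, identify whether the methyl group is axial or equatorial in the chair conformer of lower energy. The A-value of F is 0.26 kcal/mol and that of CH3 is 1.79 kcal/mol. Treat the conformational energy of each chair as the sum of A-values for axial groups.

equatorial

C1 and C4 have opposite parity, so for the trans isomer the two substituents are e,e in one chair and a,a in the other.
Chair I (fluoro axial, methyl axial): E = 2.05 kcal/mol.
Chair II (fluoro equatorial, methyl equatorial): E = 0.00 kcal/mol.
Chair II is the more stable (lower-energy) conformer, and in that chair the methyl group is equatorial.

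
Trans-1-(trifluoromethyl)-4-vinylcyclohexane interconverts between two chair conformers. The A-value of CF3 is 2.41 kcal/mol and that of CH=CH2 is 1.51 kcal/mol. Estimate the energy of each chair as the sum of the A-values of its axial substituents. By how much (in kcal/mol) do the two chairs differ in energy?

C1 and C4 have opposite parity, so for the trans isomer the two substituents are e,e in one chair and a,a in the other.
Chair I (trifluoromethyl axial, vinyl axial): E = 3.92 kcal/mol.
Chair II (trifluoromethyl equatorial, vinyl equatorial): E = 0.00 kcal/mol.
ΔE = 3.92 − 0.00 = 3.92 kcal/mol; chair II is more stable.

3.92 kcal/mol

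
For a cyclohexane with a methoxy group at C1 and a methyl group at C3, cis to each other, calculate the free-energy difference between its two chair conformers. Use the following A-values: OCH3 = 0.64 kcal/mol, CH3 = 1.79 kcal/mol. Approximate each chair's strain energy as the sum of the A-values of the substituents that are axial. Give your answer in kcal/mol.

2.43 kcal/mol

C1 and C3 have the same parity, so for the cis isomer the two substituents are e,e in one chair and a,a in the other.
Chair I (methoxy axial, methyl axial): E = 2.43 kcal/mol.
Chair II (methoxy equatorial, methyl equatorial): E = 0.00 kcal/mol.
ΔE = 2.43 − 0.00 = 2.43 kcal/mol; chair II is more stable.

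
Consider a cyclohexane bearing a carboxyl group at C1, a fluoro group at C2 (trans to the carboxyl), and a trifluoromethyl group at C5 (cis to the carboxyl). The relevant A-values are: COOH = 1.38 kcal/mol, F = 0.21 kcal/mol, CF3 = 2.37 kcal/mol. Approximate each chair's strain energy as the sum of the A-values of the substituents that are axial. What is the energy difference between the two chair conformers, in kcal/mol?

3.96 kcal/mol

Chair I (carboxyl axial, fluoro axial, trifluoromethyl axial): E = 3.96 kcal/mol.
Chair II (carboxyl equatorial, fluoro equatorial, trifluoromethyl equatorial): E = 0.00 kcal/mol.
ΔE = 3.96 − 0.00 = 3.96 kcal/mol; chair II is more stable.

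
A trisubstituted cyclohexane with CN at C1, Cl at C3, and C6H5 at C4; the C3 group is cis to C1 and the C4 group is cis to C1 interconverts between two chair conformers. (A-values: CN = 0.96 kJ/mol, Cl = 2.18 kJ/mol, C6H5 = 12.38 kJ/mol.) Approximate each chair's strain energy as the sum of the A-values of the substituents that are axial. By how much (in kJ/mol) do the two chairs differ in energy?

Chair I (cyano axial, chloro axial, phenyl equatorial): E = 3.14 kJ/mol.
Chair II (cyano equatorial, chloro equatorial, phenyl axial): E = 12.38 kJ/mol.
ΔE = 12.38 − 3.14 = 9.24 kJ/mol; chair I is more stable.

9.24 kJ/mol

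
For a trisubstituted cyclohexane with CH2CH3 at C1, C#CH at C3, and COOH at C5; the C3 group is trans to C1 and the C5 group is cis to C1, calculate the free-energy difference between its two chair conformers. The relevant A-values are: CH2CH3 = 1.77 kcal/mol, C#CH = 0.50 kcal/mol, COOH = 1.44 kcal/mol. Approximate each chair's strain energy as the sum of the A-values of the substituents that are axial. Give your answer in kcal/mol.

Chair I (ethyl axial, ethynyl equatorial, carboxyl axial): E = 3.21 kcal/mol.
Chair II (ethyl equatorial, ethynyl axial, carboxyl equatorial): E = 0.50 kcal/mol.
ΔE = 3.21 − 0.50 = 2.71 kcal/mol; chair II is more stable.

2.71 kcal/mol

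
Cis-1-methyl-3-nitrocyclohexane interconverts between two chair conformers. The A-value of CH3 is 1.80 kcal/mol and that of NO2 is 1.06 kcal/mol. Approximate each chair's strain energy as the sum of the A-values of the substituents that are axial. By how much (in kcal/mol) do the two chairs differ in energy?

C1 and C3 have the same parity, so for the cis isomer the two substituents are e,e in one chair and a,a in the other.
Chair I (methyl axial, nitro axial): E = 2.86 kcal/mol.
Chair II (methyl equatorial, nitro equatorial): E = 0.00 kcal/mol.
ΔE = 2.86 − 0.00 = 2.86 kcal/mol; chair II is more stable.

2.86 kcal/mol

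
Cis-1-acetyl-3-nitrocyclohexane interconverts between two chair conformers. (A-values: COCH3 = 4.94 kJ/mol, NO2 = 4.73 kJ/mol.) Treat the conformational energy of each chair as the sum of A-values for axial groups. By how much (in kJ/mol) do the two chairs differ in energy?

C1 and C3 have the same parity, so for the cis isomer the two substituents are e,e in one chair and a,a in the other.
Chair I (acetyl axial, nitro axial): E = 9.67 kJ/mol.
Chair II (acetyl equatorial, nitro equatorial): E = 0.00 kJ/mol.
ΔE = 9.67 − 0.00 = 9.67 kJ/mol; chair II is more stable.

9.67 kJ/mol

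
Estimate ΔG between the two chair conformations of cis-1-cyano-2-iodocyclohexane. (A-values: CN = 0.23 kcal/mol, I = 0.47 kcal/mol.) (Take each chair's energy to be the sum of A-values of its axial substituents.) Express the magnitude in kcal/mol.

C1 and C2 have opposite parity, so for the cis isomer the two substituents are one axial and one equatorial in each chair.
Chair I (cyano axial, iodo equatorial): E = 0.23 kcal/mol.
Chair II (cyano equatorial, iodo axial): E = 0.47 kcal/mol.
ΔE = 0.47 − 0.23 = 0.24 kcal/mol; chair I is more stable.

0.24 kcal/mol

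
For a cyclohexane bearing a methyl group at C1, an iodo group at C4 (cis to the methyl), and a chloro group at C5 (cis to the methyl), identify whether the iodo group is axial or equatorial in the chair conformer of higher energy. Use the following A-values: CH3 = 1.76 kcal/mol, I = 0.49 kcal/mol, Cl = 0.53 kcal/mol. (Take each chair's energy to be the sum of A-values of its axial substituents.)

equatorial

Chair I (methyl axial, iodo equatorial, chloro axial): E = 2.29 kcal/mol.
Chair II (methyl equatorial, iodo axial, chloro equatorial): E = 0.49 kcal/mol.
Chair I is the less stable (higher-energy) conformer, and in that chair the iodo group is equatorial.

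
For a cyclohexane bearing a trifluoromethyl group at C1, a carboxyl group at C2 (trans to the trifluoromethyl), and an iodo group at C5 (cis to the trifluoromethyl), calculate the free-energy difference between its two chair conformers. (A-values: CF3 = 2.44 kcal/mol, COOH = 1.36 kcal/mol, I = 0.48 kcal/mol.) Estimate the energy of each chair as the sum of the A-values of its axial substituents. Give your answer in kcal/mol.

Chair I (trifluoromethyl axial, carboxyl axial, iodo axial): E = 4.28 kcal/mol.
Chair II (trifluoromethyl equatorial, carboxyl equatorial, iodo equatorial): E = 0.00 kcal/mol.
ΔE = 4.28 − 0.00 = 4.28 kcal/mol; chair II is more stable.

4.28 kcal/mol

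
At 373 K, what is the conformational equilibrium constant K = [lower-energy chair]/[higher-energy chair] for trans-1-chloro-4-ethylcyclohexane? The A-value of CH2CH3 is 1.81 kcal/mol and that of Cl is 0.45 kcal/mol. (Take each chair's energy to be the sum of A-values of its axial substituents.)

C1 and C4 have opposite parity, so for the trans isomer the two substituents are e,e in one chair and a,a in the other.
Chair I (ethyl axial, chloro axial): E = 2.26 kcal/mol; chair II (ethyl equatorial, chloro equatorial): E = 0.00 kcal/mol.
ΔG = 2.26 kcal/mol between the two chairs.
K = exp(ΔG/RT) with R = 1.987×10⁻³ kcal mol⁻¹ K⁻¹ and T = 373 K gives K ≈ 21.1.

K ≈ 21.1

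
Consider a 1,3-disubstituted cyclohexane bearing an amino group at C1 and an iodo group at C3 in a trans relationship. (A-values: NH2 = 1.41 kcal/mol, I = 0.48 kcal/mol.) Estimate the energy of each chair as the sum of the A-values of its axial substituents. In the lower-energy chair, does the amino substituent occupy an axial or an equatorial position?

equatorial

C1 and C3 have the same parity, so for the trans isomer the two substituents are one axial and one equatorial in each chair.
Chair I (amino axial, iodo equatorial): E = 1.41 kcal/mol.
Chair II (amino equatorial, iodo axial): E = 0.48 kcal/mol.
Chair II is the more stable (lower-energy) conformer, and in that chair the amino group is equatorial.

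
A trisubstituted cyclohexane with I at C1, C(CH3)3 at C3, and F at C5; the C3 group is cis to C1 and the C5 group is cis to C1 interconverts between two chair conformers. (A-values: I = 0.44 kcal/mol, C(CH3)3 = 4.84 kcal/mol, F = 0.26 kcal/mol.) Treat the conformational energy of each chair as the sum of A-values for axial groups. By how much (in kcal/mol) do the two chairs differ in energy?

Chair I (iodo axial, tert-butyl axial, fluoro axial): E = 5.54 kcal/mol.
Chair II (iodo equatorial, tert-butyl equatorial, fluoro equatorial): E = 0.00 kcal/mol.
ΔE = 5.54 − 0.00 = 5.54 kcal/mol; chair II is more stable.

5.54 kcal/mol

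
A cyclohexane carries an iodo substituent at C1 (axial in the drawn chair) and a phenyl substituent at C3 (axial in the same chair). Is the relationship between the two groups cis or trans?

cis

C1 and C3 have the same parity, so their axial bonds point in the same direction.
With same-parity carbons, two substituents on the same face are both axial or both equatorial; opposite faces give one of each.
Here the groups are axial/axial → same face → cis.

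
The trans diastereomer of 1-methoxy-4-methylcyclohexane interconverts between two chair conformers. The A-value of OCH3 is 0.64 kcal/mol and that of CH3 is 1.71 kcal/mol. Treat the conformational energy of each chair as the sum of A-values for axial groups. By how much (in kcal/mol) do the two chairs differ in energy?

2.35 kcal/mol

C1 and C4 have opposite parity, so for the trans isomer the two substituents are e,e in one chair and a,a in the other.
Chair I (methoxy axial, methyl axial): E = 2.35 kcal/mol.
Chair II (methoxy equatorial, methyl equatorial): E = 0.00 kcal/mol.
ΔE = 2.35 − 0.00 = 2.35 kcal/mol; chair II is more stable.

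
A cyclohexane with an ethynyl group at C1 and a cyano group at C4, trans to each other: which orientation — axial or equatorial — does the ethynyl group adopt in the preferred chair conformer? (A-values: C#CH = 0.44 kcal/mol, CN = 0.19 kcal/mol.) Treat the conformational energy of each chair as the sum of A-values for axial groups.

C1 and C4 have opposite parity, so for the trans isomer the two substituents are e,e in one chair and a,a in the other.
Chair I (ethynyl axial, cyano axial): E = 0.63 kcal/mol.
Chair II (ethynyl equatorial, cyano equatorial): E = 0.00 kcal/mol.
Chair II is the more stable (lower-energy) conformer, and in that chair the ethynyl group is equatorial.

equatorial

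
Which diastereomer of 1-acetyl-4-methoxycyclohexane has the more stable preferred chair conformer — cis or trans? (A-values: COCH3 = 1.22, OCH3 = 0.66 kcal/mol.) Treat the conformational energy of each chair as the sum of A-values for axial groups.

At 1,4 positions (parity opposite): cis → (a,e or e,a); trans → (e,e or a,a).
Best chair for cis: E = 0.66 kcal/mol; best chair for trans: E = 0.00 kcal/mol.
The trans isomer is lower by 0.66 kcal/mol.

trans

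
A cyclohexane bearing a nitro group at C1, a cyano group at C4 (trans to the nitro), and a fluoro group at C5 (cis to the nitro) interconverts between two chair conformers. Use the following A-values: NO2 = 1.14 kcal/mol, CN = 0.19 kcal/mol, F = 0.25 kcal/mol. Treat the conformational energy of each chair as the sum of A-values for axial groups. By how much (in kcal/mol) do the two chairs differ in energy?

Chair I (nitro axial, cyano axial, fluoro axial): E = 1.58 kcal/mol.
Chair II (nitro equatorial, cyano equatorial, fluoro equatorial): E = 0.00 kcal/mol.
ΔE = 1.58 − 0.00 = 1.58 kcal/mol; chair II is more stable.

1.58 kcal/mol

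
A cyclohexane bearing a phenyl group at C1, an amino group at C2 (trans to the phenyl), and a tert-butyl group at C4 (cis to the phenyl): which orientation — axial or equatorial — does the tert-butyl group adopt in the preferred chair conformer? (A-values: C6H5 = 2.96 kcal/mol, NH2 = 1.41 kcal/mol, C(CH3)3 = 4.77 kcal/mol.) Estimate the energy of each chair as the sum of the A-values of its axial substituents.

Chair I (phenyl axial, amino axial, tert-butyl equatorial): E = 4.37 kcal/mol.
Chair II (phenyl equatorial, amino equatorial, tert-butyl axial): E = 4.77 kcal/mol.
Chair I is the more stable (lower-energy) conformer, and in that chair the tert-butyl group is equatorial.

equatorial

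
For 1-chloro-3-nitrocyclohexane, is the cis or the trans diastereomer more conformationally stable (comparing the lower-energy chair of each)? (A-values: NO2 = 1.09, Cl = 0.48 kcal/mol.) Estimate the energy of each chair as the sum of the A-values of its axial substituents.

At 1,3 positions (parity same): cis → (e,e or a,a); trans → (a,e or e,a).
Best chair for cis: E = 0.00 kcal/mol; best chair for trans: E = 0.48 kcal/mol.
The cis isomer is lower by 0.48 kcal/mol.

cis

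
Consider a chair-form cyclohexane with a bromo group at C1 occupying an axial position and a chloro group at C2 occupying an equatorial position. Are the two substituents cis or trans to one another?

C1 and C2 have opposite parity, so their axial bonds point in opposite directions.
With opposite-parity carbons, two substituents on the same face are one axial and one equatorial; opposite faces give both axial or both equatorial.
Here the groups are axial/equatorial → same face → cis.

cis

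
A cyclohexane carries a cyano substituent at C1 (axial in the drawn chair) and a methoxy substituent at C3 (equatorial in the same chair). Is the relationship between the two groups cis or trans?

trans

C1 and C3 have the same parity, so their axial bonds point in the same direction.
With same-parity carbons, two substituents on the same face are both axial or both equatorial; opposite faces give one of each.
Here the groups are axial/equatorial → opposite face → trans.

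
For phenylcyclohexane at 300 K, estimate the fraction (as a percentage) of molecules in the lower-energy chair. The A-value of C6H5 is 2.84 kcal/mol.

One chair has the phenyl group axial (E = 2.84 kcal/mol) and the other has it equatorial (E = 0).
ΔG = 2.84 kcal/mol between the two chairs.
K = exp(ΔG/RT) with R = 1.987×10⁻³ kcal mol⁻¹ K⁻¹ and T = 300 K gives K ≈ 117.
Fraction in the lower-energy chair = K/(K+1) = 99.2%.

99.2%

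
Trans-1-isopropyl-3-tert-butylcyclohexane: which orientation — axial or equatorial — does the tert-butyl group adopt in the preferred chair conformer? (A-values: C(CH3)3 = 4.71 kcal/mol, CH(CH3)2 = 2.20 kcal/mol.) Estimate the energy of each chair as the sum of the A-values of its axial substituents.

C1 and C3 have the same parity, so for the trans isomer the two substituents are one axial and one equatorial in each chair.
Chair I (tert-butyl axial, isopropyl equatorial): E = 4.71 kcal/mol.
Chair II (tert-butyl equatorial, isopropyl axial): E = 2.20 kcal/mol.
Chair II is the more stable (lower-energy) conformer, and in that chair the tert-butyl group is equatorial.

equatorial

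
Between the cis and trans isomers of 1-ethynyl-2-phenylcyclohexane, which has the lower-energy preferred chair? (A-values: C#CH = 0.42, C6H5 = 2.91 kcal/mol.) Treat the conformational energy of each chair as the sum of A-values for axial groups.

trans

At 1,2 positions (parity opposite): cis → (a,e or e,a); trans → (e,e or a,a).
Best chair for cis: E = 0.42 kcal/mol; best chair for trans: E = 0.00 kcal/mol.
The trans isomer is lower by 0.42 kcal/mol.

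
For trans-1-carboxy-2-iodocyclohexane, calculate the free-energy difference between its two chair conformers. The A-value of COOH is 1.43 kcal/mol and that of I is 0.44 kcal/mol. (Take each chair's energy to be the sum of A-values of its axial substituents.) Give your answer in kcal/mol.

C1 and C2 have opposite parity, so for the trans isomer the two substituents are e,e in one chair and a,a in the other.
Chair I (carboxyl axial, iodo axial): E = 1.87 kcal/mol.
Chair II (carboxyl equatorial, iodo equatorial): E = 0.00 kcal/mol.
ΔE = 1.87 − 0.00 = 1.87 kcal/mol; chair II is more stable.

1.87 kcal/mol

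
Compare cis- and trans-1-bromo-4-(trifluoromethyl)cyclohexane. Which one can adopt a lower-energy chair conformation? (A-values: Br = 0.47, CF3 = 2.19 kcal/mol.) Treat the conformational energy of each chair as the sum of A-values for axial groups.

At 1,4 positions (parity opposite): cis → (a,e or e,a); trans → (e,e or a,a).
Best chair for cis: E = 0.47 kcal/mol; best chair for trans: E = 0.00 kcal/mol.
The trans isomer is lower by 0.47 kcal/mol.

trans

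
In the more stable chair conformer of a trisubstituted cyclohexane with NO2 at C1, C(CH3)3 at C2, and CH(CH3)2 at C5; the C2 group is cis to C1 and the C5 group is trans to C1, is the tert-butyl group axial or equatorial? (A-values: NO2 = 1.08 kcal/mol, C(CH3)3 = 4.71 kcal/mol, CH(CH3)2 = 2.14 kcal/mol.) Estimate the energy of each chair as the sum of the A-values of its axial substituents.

equatorial

Chair I (nitro axial, tert-butyl equatorial, isopropyl equatorial): E = 1.08 kcal/mol.
Chair II (nitro equatorial, tert-butyl axial, isopropyl axial): E = 6.85 kcal/mol.
Chair I is the more stable (lower-energy) conformer, and in that chair the tert-butyl group is equatorial.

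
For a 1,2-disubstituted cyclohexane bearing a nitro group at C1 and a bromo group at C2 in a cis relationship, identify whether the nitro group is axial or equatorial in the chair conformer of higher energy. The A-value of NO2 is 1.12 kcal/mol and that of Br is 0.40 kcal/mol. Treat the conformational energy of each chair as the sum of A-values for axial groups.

C1 and C2 have opposite parity, so for the cis isomer the two substituents are one axial and one equatorial in each chair.
Chair I (nitro axial, bromo equatorial): E = 1.12 kcal/mol.
Chair II (nitro equatorial, bromo axial): E = 0.40 kcal/mol.
Chair I is the less stable (higher-energy) conformer, and in that chair the nitro group is axial.

axial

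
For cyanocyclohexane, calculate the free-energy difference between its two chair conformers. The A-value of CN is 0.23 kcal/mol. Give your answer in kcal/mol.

0.23 kcal/mol

A monosubstituted cyclohexane has one chair with the cyano group axial (E = A = 0.23 kcal/mol) and one with it equatorial (E = 0).
ΔE = 0.23 − 0 = 0.23 kcal/mol.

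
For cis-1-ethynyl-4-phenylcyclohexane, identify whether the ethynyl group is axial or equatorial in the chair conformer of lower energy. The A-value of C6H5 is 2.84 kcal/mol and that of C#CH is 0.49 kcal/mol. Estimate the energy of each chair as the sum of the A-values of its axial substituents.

axial

C1 and C4 have opposite parity, so for the cis isomer the two substituents are one axial and one equatorial in each chair.
Chair I (phenyl axial, ethynyl equatorial): E = 2.84 kcal/mol.
Chair II (phenyl equatorial, ethynyl axial): E = 0.49 kcal/mol.
Chair II is the more stable (lower-energy) conformer, and in that chair the ethynyl group is axial.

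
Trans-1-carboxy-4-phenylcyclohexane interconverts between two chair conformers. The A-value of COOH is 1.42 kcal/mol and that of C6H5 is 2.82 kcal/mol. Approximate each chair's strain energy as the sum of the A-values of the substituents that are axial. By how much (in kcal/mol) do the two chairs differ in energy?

C1 and C4 have opposite parity, so for the trans isomer the two substituents are e,e in one chair and a,a in the other.
Chair I (carboxyl axial, phenyl axial): E = 4.24 kcal/mol.
Chair II (carboxyl equatorial, phenyl equatorial): E = 0.00 kcal/mol.
ΔE = 4.24 − 0.00 = 4.24 kcal/mol; chair II is more stable.

4.24 kcal/mol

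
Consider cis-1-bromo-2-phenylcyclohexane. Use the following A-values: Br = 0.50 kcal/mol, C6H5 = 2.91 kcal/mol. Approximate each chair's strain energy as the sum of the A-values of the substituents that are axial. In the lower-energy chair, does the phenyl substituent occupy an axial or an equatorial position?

C1 and C2 have opposite parity, so for the cis isomer the two substituents are one axial and one equatorial in each chair.
Chair I (bromo axial, phenyl equatorial): E = 0.50 kcal/mol.
Chair II (bromo equatorial, phenyl axial): E = 2.91 kcal/mol.
Chair I is the more stable (lower-energy) conformer, and in that chair the phenyl group is equatorial.

equatorial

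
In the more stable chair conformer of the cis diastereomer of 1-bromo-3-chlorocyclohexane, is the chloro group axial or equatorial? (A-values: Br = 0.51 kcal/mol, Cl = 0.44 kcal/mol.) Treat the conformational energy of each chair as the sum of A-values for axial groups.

equatorial

C1 and C3 have the same parity, so for the cis isomer the two substituents are e,e in one chair and a,a in the other.
Chair I (bromo axial, chloro axial): E = 0.95 kcal/mol.
Chair II (bromo equatorial, chloro equatorial): E = 0.00 kcal/mol.
Chair II is the more stable (lower-energy) conformer, and in that chair the chloro group is equatorial.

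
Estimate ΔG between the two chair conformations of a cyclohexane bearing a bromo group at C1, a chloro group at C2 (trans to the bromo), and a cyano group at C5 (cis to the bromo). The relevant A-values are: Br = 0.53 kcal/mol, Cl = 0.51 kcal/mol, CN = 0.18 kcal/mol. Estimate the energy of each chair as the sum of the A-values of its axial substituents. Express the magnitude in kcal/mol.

Chair I (bromo axial, chloro axial, cyano axial): E = 1.22 kcal/mol.
Chair II (bromo equatorial, chloro equatorial, cyano equatorial): E = 0.00 kcal/mol.
ΔE = 1.22 − 0.00 = 1.22 kcal/mol; chair II is more stable.

1.22 kcal/mol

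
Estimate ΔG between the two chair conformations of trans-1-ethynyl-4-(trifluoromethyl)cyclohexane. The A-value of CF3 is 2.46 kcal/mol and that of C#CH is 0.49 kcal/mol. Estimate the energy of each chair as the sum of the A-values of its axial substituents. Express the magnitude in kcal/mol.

C1 and C4 have opposite parity, so for the trans isomer the two substituents are e,e in one chair and a,a in the other.
Chair I (trifluoromethyl axial, ethynyl axial): E = 2.95 kcal/mol.
Chair II (trifluoromethyl equatorial, ethynyl equatorial): E = 0.00 kcal/mol.
ΔE = 2.95 − 0.00 = 2.95 kcal/mol; chair II is more stable.

2.95 kcal/mol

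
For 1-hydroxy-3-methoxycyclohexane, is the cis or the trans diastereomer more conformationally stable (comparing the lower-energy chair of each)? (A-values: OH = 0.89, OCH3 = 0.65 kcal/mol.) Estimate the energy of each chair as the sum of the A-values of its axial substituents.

At 1,3 positions (parity same): cis → (e,e or a,a); trans → (a,e or e,a).
Best chair for cis: E = 0.00 kcal/mol; best chair for trans: E = 0.65 kcal/mol.
The cis isomer is lower by 0.65 kcal/mol.

cis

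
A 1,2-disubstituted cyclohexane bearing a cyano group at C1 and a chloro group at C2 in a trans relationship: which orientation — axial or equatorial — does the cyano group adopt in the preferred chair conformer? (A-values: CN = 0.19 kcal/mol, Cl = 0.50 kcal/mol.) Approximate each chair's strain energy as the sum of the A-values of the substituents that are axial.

C1 and C2 have opposite parity, so for the trans isomer the two substituents are e,e in one chair and a,a in the other.
Chair I (cyano axial, chloro axial): E = 0.69 kcal/mol.
Chair II (cyano equatorial, chloro equatorial): E = 0.00 kcal/mol.
Chair II is the more stable (lower-energy) conformer, and in that chair the cyano group is equatorial.

equatorial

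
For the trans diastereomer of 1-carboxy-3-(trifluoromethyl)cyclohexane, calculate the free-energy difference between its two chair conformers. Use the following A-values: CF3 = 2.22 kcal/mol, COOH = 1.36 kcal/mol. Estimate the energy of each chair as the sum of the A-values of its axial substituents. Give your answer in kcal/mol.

C1 and C3 have the same parity, so for the trans isomer the two substituents are one axial and one equatorial in each chair.
Chair I (trifluoromethyl axial, carboxyl equatorial): E = 2.22 kcal/mol.
Chair II (trifluoromethyl equatorial, carboxyl axial): E = 1.36 kcal/mol.
ΔE = 2.22 − 1.36 = 0.86 kcal/mol; chair II is more stable.

0.86 kcal/mol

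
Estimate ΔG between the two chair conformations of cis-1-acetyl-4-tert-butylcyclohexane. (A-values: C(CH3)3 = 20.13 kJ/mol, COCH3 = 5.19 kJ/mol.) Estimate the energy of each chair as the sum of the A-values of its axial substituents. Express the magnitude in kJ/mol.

C1 and C4 have opposite parity, so for the cis isomer the two substituents are one axial and one equatorial in each chair.
Chair I (tert-butyl axial, acetyl equatorial): E = 20.13 kJ/mol.
Chair II (tert-butyl equatorial, acetyl axial): E = 5.19 kJ/mol.
ΔE = 20.13 − 5.19 = 14.94 kJ/mol; chair II is more stable.

14.94 kJ/mol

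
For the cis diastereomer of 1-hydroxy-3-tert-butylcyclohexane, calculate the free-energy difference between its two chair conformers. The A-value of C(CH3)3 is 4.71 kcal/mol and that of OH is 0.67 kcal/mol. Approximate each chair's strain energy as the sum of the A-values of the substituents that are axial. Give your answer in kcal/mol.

C1 and C3 have the same parity, so for the cis isomer the two substituents are e,e in one chair and a,a in the other.
Chair I (tert-butyl axial, hydroxyl axial): E = 5.38 kcal/mol.
Chair II (tert-butyl equatorial, hydroxyl equatorial): E = 0.00 kcal/mol.
ΔE = 5.38 − 0.00 = 5.38 kcal/mol; chair II is more stable.

5.38 kcal/mol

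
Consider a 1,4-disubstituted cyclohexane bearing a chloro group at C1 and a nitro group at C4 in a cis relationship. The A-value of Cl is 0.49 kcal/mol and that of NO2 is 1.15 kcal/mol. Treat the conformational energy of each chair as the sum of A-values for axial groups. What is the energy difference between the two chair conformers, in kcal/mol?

C1 and C4 have opposite parity, so for the cis isomer the two substituents are one axial and one equatorial in each chair.
Chair I (chloro axial, nitro equatorial): E = 0.49 kcal/mol.
Chair II (chloro equatorial, nitro axial): E = 1.15 kcal/mol.
ΔE = 1.15 − 0.49 = 0.66 kcal/mol; chair I is more stable.

0.66 kcal/mol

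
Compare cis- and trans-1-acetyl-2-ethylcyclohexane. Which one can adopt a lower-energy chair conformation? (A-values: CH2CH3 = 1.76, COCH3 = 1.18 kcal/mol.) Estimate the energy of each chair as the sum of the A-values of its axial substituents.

trans

At 1,2 positions (parity opposite): cis → (a,e or e,a); trans → (e,e or a,a).
Best chair for cis: E = 1.18 kcal/mol; best chair for trans: E = 0.00 kcal/mol.
The trans isomer is lower by 1.18 kcal/mol.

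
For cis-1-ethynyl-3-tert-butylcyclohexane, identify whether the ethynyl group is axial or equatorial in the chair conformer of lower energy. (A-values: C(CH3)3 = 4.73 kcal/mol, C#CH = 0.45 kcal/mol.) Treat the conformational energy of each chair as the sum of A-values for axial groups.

C1 and C3 have the same parity, so for the cis isomer the two substituents are e,e in one chair and a,a in the other.
Chair I (tert-butyl axial, ethynyl axial): E = 5.18 kcal/mol.
Chair II (tert-butyl equatorial, ethynyl equatorial): E = 0.00 kcal/mol.
Chair II is the more stable (lower-energy) conformer, and in that chair the ethynyl group is equatorial.

equatorial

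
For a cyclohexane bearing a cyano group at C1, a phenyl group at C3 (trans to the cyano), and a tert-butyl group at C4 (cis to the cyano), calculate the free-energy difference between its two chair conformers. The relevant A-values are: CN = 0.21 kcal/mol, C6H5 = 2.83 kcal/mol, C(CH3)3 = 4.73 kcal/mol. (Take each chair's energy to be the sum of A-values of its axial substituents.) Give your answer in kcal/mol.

Chair I (cyano axial, phenyl equatorial, tert-butyl equatorial): E = 0.21 kcal/mol.
Chair II (cyano equatorial, phenyl axial, tert-butyl axial): E = 7.56 kcal/mol.
ΔE = 7.56 − 0.21 = 7.35 kcal/mol; chair I is more stable.

7.35 kcal/mol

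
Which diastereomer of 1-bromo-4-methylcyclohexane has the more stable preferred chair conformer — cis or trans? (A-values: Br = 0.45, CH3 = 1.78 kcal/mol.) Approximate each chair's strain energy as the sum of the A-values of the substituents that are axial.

trans

At 1,4 positions (parity opposite): cis → (a,e or e,a); trans → (e,e or a,a).
Best chair for cis: E = 0.45 kcal/mol; best chair for trans: E = 0.00 kcal/mol.
The trans isomer is lower by 0.45 kcal/mol.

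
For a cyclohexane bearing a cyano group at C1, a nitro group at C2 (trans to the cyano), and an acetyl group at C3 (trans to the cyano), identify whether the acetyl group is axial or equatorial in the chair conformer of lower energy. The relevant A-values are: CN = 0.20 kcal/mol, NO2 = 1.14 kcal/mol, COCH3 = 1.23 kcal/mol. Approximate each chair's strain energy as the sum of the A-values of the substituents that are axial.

axial

Chair I (cyano axial, nitro axial, acetyl equatorial): E = 1.34 kcal/mol.
Chair II (cyano equatorial, nitro equatorial, acetyl axial): E = 1.23 kcal/mol.
Chair II is the more stable (lower-energy) conformer, and in that chair the acetyl group is axial.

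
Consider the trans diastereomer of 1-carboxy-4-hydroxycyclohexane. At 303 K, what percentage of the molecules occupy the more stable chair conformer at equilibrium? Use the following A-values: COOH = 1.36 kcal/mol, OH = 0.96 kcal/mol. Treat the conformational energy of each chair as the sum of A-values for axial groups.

97.9%

C1 and C4 have opposite parity, so for the trans isomer the two substituents are e,e in one chair and a,a in the other.
Chair I (carboxyl axial, hydroxyl axial): E = 2.32 kcal/mol; chair II (carboxyl equatorial, hydroxyl equatorial): E = 0.00 kcal/mol.
ΔG = 2.32 kcal/mol between the two chairs.
K = exp(ΔG/RT) with R = 1.987×10⁻³ kcal mol⁻¹ K⁻¹ and T = 303 K gives K ≈ 47.2.
Fraction in the lower-energy chair = K/(K+1) = 97.9%.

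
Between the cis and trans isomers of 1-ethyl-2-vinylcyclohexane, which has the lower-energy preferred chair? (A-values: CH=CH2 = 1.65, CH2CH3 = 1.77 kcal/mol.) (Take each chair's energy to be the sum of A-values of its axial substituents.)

trans

At 1,2 positions (parity opposite): cis → (a,e or e,a); trans → (e,e or a,a).
Best chair for cis: E = 1.65 kcal/mol; best chair for trans: E = 0.00 kcal/mol.
The trans isomer is lower by 1.65 kcal/mol.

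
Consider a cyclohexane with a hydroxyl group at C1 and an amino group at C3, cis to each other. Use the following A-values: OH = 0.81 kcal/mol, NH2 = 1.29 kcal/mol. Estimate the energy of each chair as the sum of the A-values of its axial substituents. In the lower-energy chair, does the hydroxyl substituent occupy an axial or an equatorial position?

equatorial

C1 and C3 have the same parity, so for the cis isomer the two substituents are e,e in one chair and a,a in the other.
Chair I (hydroxyl axial, amino axial): E = 2.10 kcal/mol.
Chair II (hydroxyl equatorial, amino equatorial): E = 0.00 kcal/mol.
Chair II is the more stable (lower-energy) conformer, and in that chair the hydroxyl group is equatorial.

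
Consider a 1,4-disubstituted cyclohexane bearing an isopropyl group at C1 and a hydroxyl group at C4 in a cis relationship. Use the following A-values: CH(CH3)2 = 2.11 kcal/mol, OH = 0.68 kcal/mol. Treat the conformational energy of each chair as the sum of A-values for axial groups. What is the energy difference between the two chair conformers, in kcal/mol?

C1 and C4 have opposite parity, so for the cis isomer the two substituents are one axial and one equatorial in each chair.
Chair I (isopropyl axial, hydroxyl equatorial): E = 2.11 kcal/mol.
Chair II (isopropyl equatorial, hydroxyl axial): E = 0.68 kcal/mol.
ΔE = 2.11 − 0.68 = 1.43 kcal/mol; chair II is more stable.

1.43 kcal/mol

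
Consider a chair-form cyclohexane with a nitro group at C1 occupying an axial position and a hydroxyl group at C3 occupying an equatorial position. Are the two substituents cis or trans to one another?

trans

C1 and C3 have the same parity, so their axial bonds point in the same direction.
With same-parity carbons, two substituents on the same face are both axial or both equatorial; opposite faces give one of each.
Here the groups are axial/equatorial → opposite face → trans.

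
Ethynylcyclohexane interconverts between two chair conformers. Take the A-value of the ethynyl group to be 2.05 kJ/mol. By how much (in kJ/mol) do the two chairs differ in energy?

A monosubstituted cyclohexane has one chair with the ethynyl group axial (E = A = 2.05 kJ/mol) and one with it equatorial (E = 0).
ΔE = 2.05 − 0 = 2.05 kJ/mol.

2.05 kJ/mol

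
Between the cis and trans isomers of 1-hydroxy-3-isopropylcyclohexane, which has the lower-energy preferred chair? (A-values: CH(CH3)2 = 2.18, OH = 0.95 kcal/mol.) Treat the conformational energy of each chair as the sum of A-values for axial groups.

At 1,3 positions (parity same): cis → (e,e or a,a); trans → (a,e or e,a).
Best chair for cis: E = 0.00 kcal/mol; best chair for trans: E = 0.95 kcal/mol.
The cis isomer is lower by 0.95 kcal/mol.

cis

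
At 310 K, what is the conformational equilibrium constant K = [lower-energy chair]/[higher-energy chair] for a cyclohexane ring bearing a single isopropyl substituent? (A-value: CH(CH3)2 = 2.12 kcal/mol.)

One chair has the isopropyl group axial (E = 2.12 kcal/mol) and the other has it equatorial (E = 0).
ΔG = 2.12 kcal/mol between the two chairs.
K = exp(ΔG/RT) with R = 1.987×10⁻³ kcal mol⁻¹ K⁻¹ and T = 310 K gives K ≈ 31.2.

K ≈ 31.2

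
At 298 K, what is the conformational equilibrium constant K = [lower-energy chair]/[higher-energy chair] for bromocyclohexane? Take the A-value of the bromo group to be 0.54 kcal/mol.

K ≈ 2.49

One chair has the bromo group axial (E = 0.54 kcal/mol) and the other has it equatorial (E = 0).
ΔG = 0.54 kcal/mol between the two chairs.
K = exp(ΔG/RT) with R = 1.987×10⁻³ kcal mol⁻¹ K⁻¹ and T = 298 K gives K ≈ 2.49.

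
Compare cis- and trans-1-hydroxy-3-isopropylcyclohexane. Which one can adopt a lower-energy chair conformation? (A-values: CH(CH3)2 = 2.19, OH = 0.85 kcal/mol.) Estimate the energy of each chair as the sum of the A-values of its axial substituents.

At 1,3 positions (parity same): cis → (e,e or a,a); trans → (a,e or e,a).
Best chair for cis: E = 0.00 kcal/mol; best chair for trans: E = 0.85 kcal/mol.
The cis isomer is lower by 0.85 kcal/mol.

cis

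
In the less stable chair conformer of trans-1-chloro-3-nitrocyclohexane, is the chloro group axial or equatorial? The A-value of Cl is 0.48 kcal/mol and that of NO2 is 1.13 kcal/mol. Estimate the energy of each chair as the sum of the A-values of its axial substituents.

C1 and C3 have the same parity, so for the trans isomer the two substituents are one axial and one equatorial in each chair.
Chair I (chloro axial, nitro equatorial): E = 0.48 kcal/mol.
Chair II (chloro equatorial, nitro axial): E = 1.13 kcal/mol.
Chair II is the less stable (higher-energy) conformer, and in that chair the chloro group is equatorial.

equatorial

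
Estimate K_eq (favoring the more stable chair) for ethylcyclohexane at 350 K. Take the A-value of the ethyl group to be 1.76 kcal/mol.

One chair has the ethyl group axial (E = 1.76 kcal/mol) and the other has it equatorial (E = 0).
ΔG = 1.76 kcal/mol between the two chairs.
K = exp(ΔG/RT) with R = 1.987×10⁻³ kcal mol⁻¹ K⁻¹ and T = 350 K gives K ≈ 12.6.

K ≈ 12.6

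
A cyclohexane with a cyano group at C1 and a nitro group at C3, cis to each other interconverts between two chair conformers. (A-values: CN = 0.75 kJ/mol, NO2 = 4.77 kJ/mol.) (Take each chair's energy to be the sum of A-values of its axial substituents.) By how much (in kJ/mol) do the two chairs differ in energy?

C1 and C3 have the same parity, so for the cis isomer the two substituents are e,e in one chair and a,a in the other.
Chair I (cyano axial, nitro axial): E = 5.52 kJ/mol.
Chair II (cyano equatorial, nitro equatorial): E = 0.00 kJ/mol.
ΔE = 5.52 − 0.00 = 5.52 kJ/mol; chair II is more stable.

5.52 kJ/mol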